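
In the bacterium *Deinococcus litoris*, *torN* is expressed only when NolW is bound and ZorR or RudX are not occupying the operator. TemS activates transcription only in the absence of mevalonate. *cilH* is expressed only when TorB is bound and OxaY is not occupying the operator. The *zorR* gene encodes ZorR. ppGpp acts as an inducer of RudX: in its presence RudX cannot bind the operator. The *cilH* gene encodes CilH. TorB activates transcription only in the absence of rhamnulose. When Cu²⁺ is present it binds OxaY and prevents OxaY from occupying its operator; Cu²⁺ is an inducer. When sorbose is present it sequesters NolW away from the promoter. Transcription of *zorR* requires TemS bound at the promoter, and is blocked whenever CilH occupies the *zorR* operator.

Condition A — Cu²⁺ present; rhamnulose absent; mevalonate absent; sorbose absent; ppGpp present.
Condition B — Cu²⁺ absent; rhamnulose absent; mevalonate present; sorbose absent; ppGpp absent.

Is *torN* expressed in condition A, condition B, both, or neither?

A only

Condition A:
Cu²⁺ is present, so OxaY is inactive.
Rhamnulose is absent, so TorB is active.
No repressor is bound and TorB is active, so *cilH* is transcribed.
So CilH is produced and active.
Mevalonate is absent, so TemS is active.
With repressor CilH bound, *zorR* is not transcribed.
So ZorR is not produced.
Sorbose is absent, so NolW is active.
ppGpp is present, so RudX is inactive.
No repressor is bound and NolW is active, so *torN* is transcribed.
→ *torN* is ON in A.
Condition B:
Cu²⁺ is absent, so OxaY is active.
Rhamnulose is absent, so TorB is active.
With repressor OxaY bound, *cilH* is not transcribed.
So CilH is not produced.
Mevalonate is present, so TemS is inactive.
Required activator TemS is absent, so *zorR* is not transcribed.
So ZorR is not produced.
Sorbose is absent, so NolW is active.
ppGpp is absent, so RudX is active.
With repressor RudX bound, *torN* is not transcribed.
→ *torN* is OFF in B.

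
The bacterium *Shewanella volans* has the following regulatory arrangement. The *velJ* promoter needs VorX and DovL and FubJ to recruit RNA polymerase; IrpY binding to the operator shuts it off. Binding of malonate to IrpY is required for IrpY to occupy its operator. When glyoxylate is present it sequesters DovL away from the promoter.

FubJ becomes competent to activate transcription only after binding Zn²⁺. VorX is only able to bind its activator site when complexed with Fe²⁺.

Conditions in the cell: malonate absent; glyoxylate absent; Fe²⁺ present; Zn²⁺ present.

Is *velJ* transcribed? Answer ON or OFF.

Fe²⁺ is present, so VorX is active.
Malonate is absent, so IrpY is inactive.
Glyoxylate is absent, so DovL is active.
Zn²⁺ is present, so FubJ is active.
No repressor is bound and VorX and DovL and FubJ are active, so *velJ* is transcribed.

ON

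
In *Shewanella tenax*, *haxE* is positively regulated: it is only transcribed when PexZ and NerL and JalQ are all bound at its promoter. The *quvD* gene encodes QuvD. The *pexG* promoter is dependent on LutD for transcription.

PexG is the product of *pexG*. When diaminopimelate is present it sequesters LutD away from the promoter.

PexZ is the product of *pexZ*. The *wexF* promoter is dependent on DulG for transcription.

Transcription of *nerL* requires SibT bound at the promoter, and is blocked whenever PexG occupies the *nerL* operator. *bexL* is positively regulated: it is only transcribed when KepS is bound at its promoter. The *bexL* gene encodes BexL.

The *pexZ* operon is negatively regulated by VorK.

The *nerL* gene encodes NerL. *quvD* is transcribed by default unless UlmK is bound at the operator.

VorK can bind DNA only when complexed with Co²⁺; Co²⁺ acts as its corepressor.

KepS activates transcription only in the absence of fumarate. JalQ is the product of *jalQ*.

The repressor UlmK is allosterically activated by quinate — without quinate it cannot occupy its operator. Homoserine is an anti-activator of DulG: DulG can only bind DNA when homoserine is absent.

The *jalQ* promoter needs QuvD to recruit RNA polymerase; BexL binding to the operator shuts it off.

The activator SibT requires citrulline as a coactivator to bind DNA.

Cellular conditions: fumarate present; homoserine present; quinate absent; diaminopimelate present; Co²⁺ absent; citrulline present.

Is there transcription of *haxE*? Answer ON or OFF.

Co²⁺ is absent, so VorK is inactive.
With no repressor bound, *pexZ* is transcribed.
So PexZ is produced and active.
Diaminopimelate is present, so LutD is inactive.
Required activator LutD is absent, so *pexG* is not transcribed.
So PexG is not produced.
Citrulline is present, so SibT is active.
No repressor is bound and SibT is active, so *nerL* is transcribed.
So NerL is produced and active.
Fumarate is present, so KepS is inactive.
Required activator KepS is absent, so *bexL* is not transcribed.
So BexL is not produced.
Quinate is absent, so UlmK is inactive.
With no repressor bound, *quvD* is transcribed.
So QuvD is produced and active.
No repressor is bound and QuvD is active, so *jalQ* is transcribed.
So JalQ is produced and active.
No repressor is bound and PexZ and NerL and JalQ are active, so *haxE* is transcribed.

ON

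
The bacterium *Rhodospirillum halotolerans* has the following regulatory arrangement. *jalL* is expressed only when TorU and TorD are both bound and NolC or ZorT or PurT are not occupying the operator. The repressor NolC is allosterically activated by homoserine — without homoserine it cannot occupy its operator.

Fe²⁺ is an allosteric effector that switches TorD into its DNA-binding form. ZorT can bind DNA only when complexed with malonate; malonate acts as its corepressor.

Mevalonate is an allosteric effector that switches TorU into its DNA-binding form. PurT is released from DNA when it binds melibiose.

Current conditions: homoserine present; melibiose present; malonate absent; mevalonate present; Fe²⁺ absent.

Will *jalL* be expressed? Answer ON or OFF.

OFF

Mevalonate is present, so TorU is active.
Homoserine is present, so NolC is active.
Malonate is absent, so ZorT is inactive.
Melibiose is present, so PurT is inactive.
Fe²⁺ is absent, so TorD is inactive.
With repressor NolC bound, *jalL* is not transcribed.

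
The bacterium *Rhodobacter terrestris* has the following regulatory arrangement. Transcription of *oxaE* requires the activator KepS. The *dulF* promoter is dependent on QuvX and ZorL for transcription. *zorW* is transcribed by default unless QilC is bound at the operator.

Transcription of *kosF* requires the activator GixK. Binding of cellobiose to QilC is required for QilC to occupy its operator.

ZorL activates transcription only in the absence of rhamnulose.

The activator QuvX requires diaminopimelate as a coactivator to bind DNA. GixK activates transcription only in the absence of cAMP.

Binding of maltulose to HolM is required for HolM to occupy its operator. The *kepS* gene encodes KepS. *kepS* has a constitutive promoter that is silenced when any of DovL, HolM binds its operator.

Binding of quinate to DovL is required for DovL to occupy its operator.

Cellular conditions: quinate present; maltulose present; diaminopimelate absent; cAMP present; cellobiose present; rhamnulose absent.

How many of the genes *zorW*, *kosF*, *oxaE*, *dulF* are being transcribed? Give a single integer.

Cellobiose is present, so QilC is active.
With repressor QilC bound, *zorW* is not transcribed.
→ *zorW* is OFF.
cAMP is present, so GixK is inactive.
Required activator GixK is absent, so *kosF* is not transcribed.
→ *kosF* is OFF.
Quinate is present, so DovL is active.
Maltulose is present, so HolM is active.
With repressor DovL bound, *kepS* is not transcribed.
So KepS is not produced.
Required activator KepS is absent, so *oxaE* is not transcribed.
→ *oxaE* is OFF.
Diaminopimelate is absent, so QuvX is inactive.
Rhamnulose is absent, so ZorL is active.
Required activator QuvX is absent, so *dulF* is not transcribed.
→ *dulF* is OFF.
0 of the 4 genes are transcribed.

0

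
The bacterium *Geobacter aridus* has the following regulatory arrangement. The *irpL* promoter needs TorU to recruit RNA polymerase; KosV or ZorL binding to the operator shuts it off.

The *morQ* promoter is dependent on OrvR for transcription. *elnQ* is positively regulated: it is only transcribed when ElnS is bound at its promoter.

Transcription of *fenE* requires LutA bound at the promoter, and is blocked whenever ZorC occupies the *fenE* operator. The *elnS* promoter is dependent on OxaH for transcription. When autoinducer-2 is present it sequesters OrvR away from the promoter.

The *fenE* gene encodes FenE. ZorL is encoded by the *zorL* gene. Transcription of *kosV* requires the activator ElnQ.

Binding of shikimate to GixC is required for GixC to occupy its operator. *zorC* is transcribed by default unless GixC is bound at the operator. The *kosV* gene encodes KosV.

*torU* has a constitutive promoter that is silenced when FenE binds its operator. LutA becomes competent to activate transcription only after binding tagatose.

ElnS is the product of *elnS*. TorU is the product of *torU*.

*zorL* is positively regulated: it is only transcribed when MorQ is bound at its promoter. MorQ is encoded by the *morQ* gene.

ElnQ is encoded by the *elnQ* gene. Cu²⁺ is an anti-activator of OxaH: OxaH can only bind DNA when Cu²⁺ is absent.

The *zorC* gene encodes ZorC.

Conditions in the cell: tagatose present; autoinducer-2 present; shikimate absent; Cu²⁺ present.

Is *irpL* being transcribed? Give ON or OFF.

ON

Cu²⁺ is present, so OxaH is inactive.
Required activator OxaH is absent, so *elnS* is not transcribed.
So ElnS is not produced.
Required activator ElnS is absent, so *elnQ* is not transcribed.
So ElnQ is not produced.
Required activator ElnQ is absent, so *kosV* is not transcribed.
So KosV is not produced.
Autoinducer-2 is present, so OrvR is inactive.
Required activator OrvR is absent, so *morQ* is not transcribed.
So MorQ is not produced.
Required activator MorQ is absent, so *zorL* is not transcribed.
So ZorL is not produced.
Shikimate is absent, so GixC is inactive.
With no repressor bound, *zorC* is transcribed.
So ZorC is produced and active.
Tagatose is present, so LutA is active.
With repressor ZorC bound, *fenE* is not transcribed.
So FenE is not produced.
With no repressor bound, *torU* is transcribed.
So TorU is produced and active.
No repressor is bound and TorU is active, so *irpL* is transcribed.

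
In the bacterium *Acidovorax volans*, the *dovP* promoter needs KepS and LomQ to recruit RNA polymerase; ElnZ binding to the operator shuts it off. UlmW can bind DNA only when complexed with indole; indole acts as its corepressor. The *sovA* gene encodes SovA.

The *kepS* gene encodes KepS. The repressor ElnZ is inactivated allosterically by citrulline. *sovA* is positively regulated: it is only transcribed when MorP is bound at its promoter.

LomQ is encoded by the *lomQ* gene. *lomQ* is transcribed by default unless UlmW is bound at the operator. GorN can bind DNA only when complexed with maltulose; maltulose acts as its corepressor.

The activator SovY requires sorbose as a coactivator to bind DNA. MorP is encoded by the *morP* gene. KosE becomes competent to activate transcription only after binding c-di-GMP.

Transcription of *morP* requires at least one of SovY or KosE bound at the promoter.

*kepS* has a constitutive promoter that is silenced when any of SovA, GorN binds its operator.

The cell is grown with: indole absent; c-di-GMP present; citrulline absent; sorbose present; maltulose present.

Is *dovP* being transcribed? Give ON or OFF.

Citrulline is absent, so ElnZ is active.
Sorbose is present, so SovY is active.
c-di-GMP is present, so KosE is active.
Activator SovY is present, so *morP* is transcribed.
So MorP is produced and active.
No repressor is bound and MorP is active, so *sovA* is transcribed.
So SovA is produced and active.
Maltulose is present, so GorN is active.
With repressor SovA bound, *kepS* is not transcribed.
So KepS is not produced.
Indole is absent, so UlmW is inactive.
With no repressor bound, *lomQ* is transcribed.
So LomQ is produced and active.
With repressor ElnZ bound, *dovP* is not transcribed.

OFF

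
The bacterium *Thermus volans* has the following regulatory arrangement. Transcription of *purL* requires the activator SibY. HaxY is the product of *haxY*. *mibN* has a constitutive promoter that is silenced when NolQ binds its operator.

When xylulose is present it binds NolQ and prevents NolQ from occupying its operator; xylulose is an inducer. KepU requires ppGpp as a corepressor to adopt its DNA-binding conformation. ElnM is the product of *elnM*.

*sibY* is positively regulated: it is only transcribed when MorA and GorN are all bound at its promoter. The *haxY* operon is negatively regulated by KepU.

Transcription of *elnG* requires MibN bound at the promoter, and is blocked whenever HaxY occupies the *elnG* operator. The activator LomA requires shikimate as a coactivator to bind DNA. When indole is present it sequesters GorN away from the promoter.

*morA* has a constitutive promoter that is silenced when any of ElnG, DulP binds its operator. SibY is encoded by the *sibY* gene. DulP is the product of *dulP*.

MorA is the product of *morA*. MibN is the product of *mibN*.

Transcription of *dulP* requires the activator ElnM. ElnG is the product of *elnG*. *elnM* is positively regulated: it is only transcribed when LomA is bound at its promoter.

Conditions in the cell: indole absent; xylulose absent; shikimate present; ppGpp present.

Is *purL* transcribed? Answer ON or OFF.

Xylulose is absent, so NolQ is active.
With repressor NolQ bound, *mibN* is not transcribed.
So MibN is not produced.
ppGpp is present, so KepU is active.
With repressor KepU bound, *haxY* is not transcribed.
So HaxY is not produced.
Required activator MibN is absent, so *elnG* is not transcribed.
So ElnG is not produced.
Shikimate is present, so LomA is active.
No repressor is bound and LomA is active, so *elnM* is transcribed.
So ElnM is produced and active.
No repressor is bound and ElnM is active, so *dulP* is transcribed.
So DulP is produced and active.
With repressor DulP bound, *morA* is not transcribed.
So MorA is not produced.
Indole is absent, so GorN is active.
Required activator MorA is absent, so *sibY* is not transcribed.
So SibY is not produced.
Required activator SibY is absent, so *purL* is not transcribed.

OFF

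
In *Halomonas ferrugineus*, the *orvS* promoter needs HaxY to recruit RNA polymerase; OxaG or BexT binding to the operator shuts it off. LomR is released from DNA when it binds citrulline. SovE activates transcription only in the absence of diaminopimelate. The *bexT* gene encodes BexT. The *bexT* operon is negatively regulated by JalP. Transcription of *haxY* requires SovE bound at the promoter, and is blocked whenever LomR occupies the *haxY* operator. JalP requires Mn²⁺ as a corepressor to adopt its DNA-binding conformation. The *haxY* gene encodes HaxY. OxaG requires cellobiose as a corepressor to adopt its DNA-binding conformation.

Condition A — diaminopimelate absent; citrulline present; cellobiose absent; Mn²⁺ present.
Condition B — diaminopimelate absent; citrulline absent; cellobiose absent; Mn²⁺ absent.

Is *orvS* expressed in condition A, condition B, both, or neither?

Condition A:
Diaminopimelate is absent, so SovE is active.
Citrulline is present, so LomR is inactive.
No repressor is bound and SovE is active, so *haxY* is transcribed.
So HaxY is produced and active.
Cellobiose is absent, so OxaG is inactive.
Mn²⁺ is present, so JalP is active.
With repressor JalP bound, *bexT* is not transcribed.
So BexT is not produced.
No repressor is bound and HaxY is active, so *orvS* is transcribed.
→ *orvS* is ON in A.
Condition B:
Diaminopimelate is absent, so SovE is active.
Citrulline is absent, so LomR is active.
With repressor LomR bound, *haxY* is not transcribed.
So HaxY is not produced.
Cellobiose is absent, so OxaG is inactive.
Mn²⁺ is absent, so JalP is inactive.
With no repressor bound, *bexT* is transcribed.
So BexT is produced and active.
With repressor BexT bound, *orvS* is not transcribed.
→ *orvS* is OFF in B.

A only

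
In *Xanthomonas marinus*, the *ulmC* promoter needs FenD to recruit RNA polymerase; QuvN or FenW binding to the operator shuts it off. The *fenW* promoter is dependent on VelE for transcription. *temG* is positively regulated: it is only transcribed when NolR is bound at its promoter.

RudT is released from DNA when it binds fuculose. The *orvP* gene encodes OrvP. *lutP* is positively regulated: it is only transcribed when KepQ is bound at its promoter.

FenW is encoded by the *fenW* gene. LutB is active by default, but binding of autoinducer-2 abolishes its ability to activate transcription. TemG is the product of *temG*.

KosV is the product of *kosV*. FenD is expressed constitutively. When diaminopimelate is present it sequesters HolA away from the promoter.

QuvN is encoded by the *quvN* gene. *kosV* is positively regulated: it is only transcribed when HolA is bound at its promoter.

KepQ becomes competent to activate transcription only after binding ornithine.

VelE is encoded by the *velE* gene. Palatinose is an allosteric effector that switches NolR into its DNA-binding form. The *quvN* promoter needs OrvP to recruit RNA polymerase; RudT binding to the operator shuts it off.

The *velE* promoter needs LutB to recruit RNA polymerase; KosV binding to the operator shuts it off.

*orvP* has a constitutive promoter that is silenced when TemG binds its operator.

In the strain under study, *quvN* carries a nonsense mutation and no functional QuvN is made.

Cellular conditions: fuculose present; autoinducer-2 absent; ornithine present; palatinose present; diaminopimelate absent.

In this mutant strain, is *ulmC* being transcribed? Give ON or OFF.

QuvN is non-functional in this strain, so it has no effect.
Autoinducer-2 is absent, so LutB is active.
Diaminopimelate is absent, so HolA is active.
No repressor is bound and HolA is active, so *kosV* is transcribed.
So KosV is produced and active.
With repressor KosV bound, *velE* is not transcribed.
So VelE is not produced.
Required activator VelE is absent, so *fenW* is not transcribed.
So FenW is not produced.
FenD is produced constitutively and is active.
No repressor is bound and FenD is active, so *ulmC* is transcribed.

ON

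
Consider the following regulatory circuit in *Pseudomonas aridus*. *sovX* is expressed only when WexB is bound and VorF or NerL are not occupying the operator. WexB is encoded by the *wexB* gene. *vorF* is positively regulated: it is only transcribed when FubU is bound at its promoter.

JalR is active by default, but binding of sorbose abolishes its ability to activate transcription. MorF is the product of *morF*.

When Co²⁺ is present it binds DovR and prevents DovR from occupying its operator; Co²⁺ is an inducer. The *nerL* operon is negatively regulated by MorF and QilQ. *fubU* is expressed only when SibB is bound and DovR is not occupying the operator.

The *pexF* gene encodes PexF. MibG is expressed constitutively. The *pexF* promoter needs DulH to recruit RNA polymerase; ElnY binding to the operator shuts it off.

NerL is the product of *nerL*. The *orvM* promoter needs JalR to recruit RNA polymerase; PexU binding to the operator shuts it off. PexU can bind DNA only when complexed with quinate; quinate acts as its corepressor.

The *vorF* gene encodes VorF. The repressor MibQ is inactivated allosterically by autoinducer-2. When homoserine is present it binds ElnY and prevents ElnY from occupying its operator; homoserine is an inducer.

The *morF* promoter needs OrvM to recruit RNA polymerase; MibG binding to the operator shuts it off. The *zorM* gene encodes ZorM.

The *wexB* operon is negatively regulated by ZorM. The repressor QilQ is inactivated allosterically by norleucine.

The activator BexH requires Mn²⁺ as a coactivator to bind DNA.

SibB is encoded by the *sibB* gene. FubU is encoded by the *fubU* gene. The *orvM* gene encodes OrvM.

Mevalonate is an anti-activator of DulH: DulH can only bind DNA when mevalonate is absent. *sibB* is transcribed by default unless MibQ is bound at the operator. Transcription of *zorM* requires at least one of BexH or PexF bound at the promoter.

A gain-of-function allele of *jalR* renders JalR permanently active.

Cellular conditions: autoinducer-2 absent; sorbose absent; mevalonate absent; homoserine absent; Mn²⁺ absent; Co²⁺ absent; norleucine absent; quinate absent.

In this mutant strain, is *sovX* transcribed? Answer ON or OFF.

Mn²⁺ is absent, so BexH is inactive.
Homoserine is absent, so ElnY is active.
Mevalonate is absent, so DulH is active.
With repressor ElnY bound, *pexF* is not transcribed.
So PexF is not produced.
No activator is available at the *zorM* promoter, so *zorM* is not transcribed.
So ZorM is not produced.
With no repressor bound, *wexB* is transcribed.
So WexB is produced and active.
Autoinducer-2 is absent, so MibQ is active.
With repressor MibQ bound, *sibB* is not transcribed.
So SibB is not produced.
Co²⁺ is absent, so DovR is active.
With repressor DovR bound, *fubU* is not transcribed.
So FubU is not produced.
Required activator FubU is absent, so *vorF* is not transcribed.
So VorF is not produced.
MibG is produced constitutively and is active.
Quinate is absent, so PexU is inactive.
JalR is constitutively active in this strain.
No repressor is bound and JalR is active, so *orvM* is transcribed.
So OrvM is produced and active.
With repressor MibG bound, *morF* is not transcribed.
So MorF is not produced.
Norleucine is absent, so QilQ is active.
With repressor QilQ bound, *nerL* is not transcribed.
So NerL is not produced.
No repressor is bound and WexB is active, so *sovX* is transcribed.

ON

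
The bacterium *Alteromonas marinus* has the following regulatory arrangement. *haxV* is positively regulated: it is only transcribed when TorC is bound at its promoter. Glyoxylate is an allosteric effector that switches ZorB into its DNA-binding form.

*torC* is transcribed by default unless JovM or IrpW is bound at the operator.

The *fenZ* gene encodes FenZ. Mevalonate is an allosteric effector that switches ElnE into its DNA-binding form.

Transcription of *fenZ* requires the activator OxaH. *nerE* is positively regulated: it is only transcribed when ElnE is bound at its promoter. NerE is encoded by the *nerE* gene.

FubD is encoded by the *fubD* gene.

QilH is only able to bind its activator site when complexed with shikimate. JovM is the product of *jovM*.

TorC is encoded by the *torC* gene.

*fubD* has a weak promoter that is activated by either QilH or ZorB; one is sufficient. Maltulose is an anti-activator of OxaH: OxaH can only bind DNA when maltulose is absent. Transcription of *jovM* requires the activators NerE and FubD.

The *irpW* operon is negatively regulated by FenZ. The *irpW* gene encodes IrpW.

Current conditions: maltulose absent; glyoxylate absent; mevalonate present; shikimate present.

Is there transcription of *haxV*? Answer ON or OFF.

OFF

Mevalonate is present, so ElnE is active.
No repressor is bound and ElnE is active, so *nerE* is transcribed.
So NerE is produced and active.
Shikimate is present, so QilH is active.
Glyoxylate is absent, so ZorB is inactive.
Activator QilH is present, so *fubD* is transcribed.
So FubD is produced and active.
No repressor is bound and NerE and FubD are active, so *jovM* is transcribed.
So JovM is produced and active.
Maltulose is absent, so OxaH is active.
No repressor is bound and OxaH is active, so *fenZ* is transcribed.
So FenZ is produced and active.
With repressor FenZ bound, *irpW* is not transcribed.
So IrpW is not produced.
With repressor JovM bound, *torC* is not transcribed.
So TorC is not produced.
Required activator TorC is absent, so *haxV* is not transcribed.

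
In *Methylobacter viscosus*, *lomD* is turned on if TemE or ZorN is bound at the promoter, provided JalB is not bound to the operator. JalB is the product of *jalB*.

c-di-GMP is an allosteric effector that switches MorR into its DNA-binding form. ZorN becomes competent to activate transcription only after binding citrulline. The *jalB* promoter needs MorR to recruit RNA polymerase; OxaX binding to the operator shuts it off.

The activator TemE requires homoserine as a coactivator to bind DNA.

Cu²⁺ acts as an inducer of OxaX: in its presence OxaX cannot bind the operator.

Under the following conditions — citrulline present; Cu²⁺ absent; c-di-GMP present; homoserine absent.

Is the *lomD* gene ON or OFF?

Homoserine is absent, so TemE is inactive.
c-di-GMP is present, so MorR is active.
Cu²⁺ is absent, so OxaX is active.
With repressor OxaX bound, *jalB* is not transcribed.
So JalB is not produced.
Citrulline is present, so ZorN is active.
Activator ZorN is present, so *lomD* is transcribed.

ON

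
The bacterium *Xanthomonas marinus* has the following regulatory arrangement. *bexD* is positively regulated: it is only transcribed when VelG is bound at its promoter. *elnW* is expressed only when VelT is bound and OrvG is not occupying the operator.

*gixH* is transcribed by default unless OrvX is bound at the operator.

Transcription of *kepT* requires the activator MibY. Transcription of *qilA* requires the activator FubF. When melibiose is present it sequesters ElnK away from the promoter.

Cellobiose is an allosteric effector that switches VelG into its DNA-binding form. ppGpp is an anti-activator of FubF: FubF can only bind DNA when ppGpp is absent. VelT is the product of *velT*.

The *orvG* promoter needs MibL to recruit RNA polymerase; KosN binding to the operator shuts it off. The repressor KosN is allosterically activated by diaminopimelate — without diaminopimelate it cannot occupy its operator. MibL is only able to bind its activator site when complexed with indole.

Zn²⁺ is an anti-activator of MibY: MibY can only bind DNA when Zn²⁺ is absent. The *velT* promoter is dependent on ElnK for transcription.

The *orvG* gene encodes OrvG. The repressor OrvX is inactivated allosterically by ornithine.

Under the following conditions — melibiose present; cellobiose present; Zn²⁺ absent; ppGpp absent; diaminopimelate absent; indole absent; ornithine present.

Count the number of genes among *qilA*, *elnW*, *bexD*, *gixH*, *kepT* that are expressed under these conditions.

ppGpp is absent, so FubF is active.
No repressor is bound and FubF is active, so *qilA* is transcribed.
→ *qilA* is ON.
Melibiose is present, so ElnK is inactive.
Required activator ElnK is absent, so *velT* is not transcribed.
So VelT is not produced.
Indole is absent, so MibL is inactive.
Diaminopimelate is absent, so KosN is inactive.
Required activator MibL is absent, so *orvG* is not transcribed.
So OrvG is not produced.
Required activator VelT is absent, so *elnW* is not transcribed.
→ *elnW* is OFF.
Cellobiose is present, so VelG is active.
No repressor is bound and VelG is active, so *bexD* is transcribed.
→ *bexD* is ON.
Ornithine is present, so OrvX is inactive.
With no repressor bound, *gixH* is transcribed.
→ *gixH* is ON.
Zn²⁺ is absent, so MibY is active.
No repressor is bound and MibY is active, so *kepT* is transcribed.
→ *kepT* is ON.
4 of the 5 genes are transcribed.

4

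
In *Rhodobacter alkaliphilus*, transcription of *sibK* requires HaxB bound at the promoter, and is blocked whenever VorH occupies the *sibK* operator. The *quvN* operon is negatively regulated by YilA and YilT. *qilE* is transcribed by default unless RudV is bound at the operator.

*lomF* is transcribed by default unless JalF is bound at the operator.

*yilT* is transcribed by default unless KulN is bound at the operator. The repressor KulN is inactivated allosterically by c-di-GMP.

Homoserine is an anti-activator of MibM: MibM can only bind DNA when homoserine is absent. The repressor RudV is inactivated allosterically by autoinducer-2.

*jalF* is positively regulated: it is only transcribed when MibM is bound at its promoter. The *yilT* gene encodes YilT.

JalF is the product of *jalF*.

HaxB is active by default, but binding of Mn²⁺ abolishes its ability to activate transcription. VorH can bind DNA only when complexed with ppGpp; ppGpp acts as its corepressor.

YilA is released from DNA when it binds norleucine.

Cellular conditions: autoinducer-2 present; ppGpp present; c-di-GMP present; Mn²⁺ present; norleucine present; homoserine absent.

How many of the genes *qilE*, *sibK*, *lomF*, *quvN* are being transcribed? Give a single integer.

1

Autoinducer-2 is present, so RudV is inactive.
With no repressor bound, *qilE* is transcribed.
→ *qilE* is ON.
Mn²⁺ is present, so HaxB is inactive.
ppGpp is present, so VorH is active.
With repressor VorH bound, *sibK* is not transcribed.
→ *sibK* is OFF.
Homoserine is absent, so MibM is active.
No repressor is bound and MibM is active, so *jalF* is transcribed.
So JalF is produced and active.
With repressor JalF bound, *lomF* is not transcribed.
→ *lomF* is OFF.
Norleucine is present, so YilA is inactive.
c-di-GMP is present, so KulN is inactive.
With no repressor bound, *yilT* is transcribed.
So YilT is produced and active.
With repressor YilT bound, *quvN* is not transcribed.
→ *quvN* is OFF.
1 of the 4 genes is transcribed.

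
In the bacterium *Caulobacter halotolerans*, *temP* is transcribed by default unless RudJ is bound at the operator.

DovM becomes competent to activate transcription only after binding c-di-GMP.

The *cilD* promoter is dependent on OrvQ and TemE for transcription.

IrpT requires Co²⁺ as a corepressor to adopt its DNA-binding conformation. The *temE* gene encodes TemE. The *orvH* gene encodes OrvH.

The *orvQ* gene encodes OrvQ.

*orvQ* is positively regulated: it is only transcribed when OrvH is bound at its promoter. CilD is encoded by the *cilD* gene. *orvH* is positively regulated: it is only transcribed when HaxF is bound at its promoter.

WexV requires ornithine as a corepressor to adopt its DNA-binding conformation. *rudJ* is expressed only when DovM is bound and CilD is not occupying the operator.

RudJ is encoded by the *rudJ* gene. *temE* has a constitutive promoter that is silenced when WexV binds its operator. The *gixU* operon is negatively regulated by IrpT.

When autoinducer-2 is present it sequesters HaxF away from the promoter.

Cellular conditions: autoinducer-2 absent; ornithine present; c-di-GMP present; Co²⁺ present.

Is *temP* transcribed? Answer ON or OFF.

Autoinducer-2 is absent, so HaxF is active.
No repressor is bound and HaxF is active, so *orvH* is transcribed.
So OrvH is produced and active.
No repressor is bound and OrvH is active, so *orvQ* is transcribed.
So OrvQ is produced and active.
Ornithine is present, so WexV is active.
With repressor WexV bound, *temE* is not transcribed.
So TemE is not produced.
Required activator TemE is absent, so *cilD* is not transcribed.
So CilD is not produced.
c-di-GMP is present, so DovM is active.
No repressor is bound and DovM is active, so *rudJ* is transcribed.
So RudJ is produced and active.
With repressor RudJ bound, *temP* is not transcribed.

OFF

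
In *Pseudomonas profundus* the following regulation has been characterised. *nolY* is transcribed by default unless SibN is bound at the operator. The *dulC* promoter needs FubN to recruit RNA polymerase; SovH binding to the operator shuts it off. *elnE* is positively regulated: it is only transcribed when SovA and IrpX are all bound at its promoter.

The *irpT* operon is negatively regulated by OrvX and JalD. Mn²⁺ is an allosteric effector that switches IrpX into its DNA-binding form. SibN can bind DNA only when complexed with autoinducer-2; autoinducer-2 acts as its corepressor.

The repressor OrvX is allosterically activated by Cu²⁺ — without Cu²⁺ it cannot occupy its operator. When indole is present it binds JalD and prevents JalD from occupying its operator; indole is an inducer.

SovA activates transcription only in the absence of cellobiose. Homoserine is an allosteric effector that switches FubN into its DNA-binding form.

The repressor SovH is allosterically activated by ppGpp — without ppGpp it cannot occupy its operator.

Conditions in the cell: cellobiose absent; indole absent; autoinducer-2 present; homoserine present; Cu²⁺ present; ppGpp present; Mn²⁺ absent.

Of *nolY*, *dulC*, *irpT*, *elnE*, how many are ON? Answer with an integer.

Autoinducer-2 is present, so SibN is active.
With repressor SibN bound, *nolY* is not transcribed.
→ *nolY* is OFF.
ppGpp is present, so SovH is active.
Homoserine is present, so FubN is active.
With repressor SovH bound, *dulC* is not transcribed.
→ *dulC* is OFF.
Cu²⁺ is present, so OrvX is active.
Indole is absent, so JalD is active.
With repressor OrvX bound, *irpT* is not transcribed.
→ *irpT* is OFF.
Cellobiose is absent, so SovA is active.
Mn²⁺ is absent, so IrpX is inactive.
Required activator IrpX is absent, so *elnE* is not transcribed.
→ *elnE* is OFF.
0 of the 4 genes are transcribed.

0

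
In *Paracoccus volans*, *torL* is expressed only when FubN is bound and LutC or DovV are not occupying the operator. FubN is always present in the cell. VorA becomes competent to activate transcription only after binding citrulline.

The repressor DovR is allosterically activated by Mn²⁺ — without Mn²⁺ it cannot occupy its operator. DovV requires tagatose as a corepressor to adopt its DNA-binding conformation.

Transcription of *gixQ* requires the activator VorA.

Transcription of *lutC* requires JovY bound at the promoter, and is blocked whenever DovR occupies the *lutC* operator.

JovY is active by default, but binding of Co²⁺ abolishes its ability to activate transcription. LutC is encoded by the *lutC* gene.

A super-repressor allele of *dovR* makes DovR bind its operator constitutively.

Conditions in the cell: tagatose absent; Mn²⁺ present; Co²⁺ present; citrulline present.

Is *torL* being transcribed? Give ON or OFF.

DovR is constitutively active in this strain.
Co²⁺ is present, so JovY is inactive.
With repressor DovR bound, *lutC* is not transcribed.
So LutC is not produced.
Tagatose is absent, so DovV is inactive.
FubN is produced constitutively and is active.
No repressor is bound and FubN is active, so *torL* is transcribed.

ON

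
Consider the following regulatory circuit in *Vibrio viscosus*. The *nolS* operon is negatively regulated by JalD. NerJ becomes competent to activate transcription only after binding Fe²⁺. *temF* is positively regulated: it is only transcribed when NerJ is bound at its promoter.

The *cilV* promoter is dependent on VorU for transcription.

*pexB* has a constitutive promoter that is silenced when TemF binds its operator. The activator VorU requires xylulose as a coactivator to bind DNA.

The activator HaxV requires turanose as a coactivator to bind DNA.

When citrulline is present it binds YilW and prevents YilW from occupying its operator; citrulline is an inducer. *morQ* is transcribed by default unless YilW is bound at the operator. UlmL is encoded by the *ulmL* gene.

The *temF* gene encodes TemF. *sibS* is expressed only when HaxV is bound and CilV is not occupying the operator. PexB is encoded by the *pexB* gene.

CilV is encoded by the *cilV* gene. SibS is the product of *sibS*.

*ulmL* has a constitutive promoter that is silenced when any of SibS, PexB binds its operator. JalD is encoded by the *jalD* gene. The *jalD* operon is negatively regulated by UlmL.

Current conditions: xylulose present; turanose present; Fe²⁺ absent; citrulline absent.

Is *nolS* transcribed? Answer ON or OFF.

Xylulose is present, so VorU is active.
No repressor is bound and VorU is active, so *cilV* is transcribed.
So CilV is produced and active.
Turanose is present, so HaxV is active.
With repressor CilV bound, *sibS* is not transcribed.
So SibS is not produced.
Fe²⁺ is absent, so NerJ is inactive.
Required activator NerJ is absent, so *temF* is not transcribed.
So TemF is not produced.
With no repressor bound, *pexB* is transcribed.
So PexB is produced and active.
With repressor PexB bound, *ulmL* is not transcribed.
So UlmL is not produced.
With no repressor bound, *jalD* is transcribed.
So JalD is produced and active.
With repressor JalD bound, *nolS* is not transcribed.

OFF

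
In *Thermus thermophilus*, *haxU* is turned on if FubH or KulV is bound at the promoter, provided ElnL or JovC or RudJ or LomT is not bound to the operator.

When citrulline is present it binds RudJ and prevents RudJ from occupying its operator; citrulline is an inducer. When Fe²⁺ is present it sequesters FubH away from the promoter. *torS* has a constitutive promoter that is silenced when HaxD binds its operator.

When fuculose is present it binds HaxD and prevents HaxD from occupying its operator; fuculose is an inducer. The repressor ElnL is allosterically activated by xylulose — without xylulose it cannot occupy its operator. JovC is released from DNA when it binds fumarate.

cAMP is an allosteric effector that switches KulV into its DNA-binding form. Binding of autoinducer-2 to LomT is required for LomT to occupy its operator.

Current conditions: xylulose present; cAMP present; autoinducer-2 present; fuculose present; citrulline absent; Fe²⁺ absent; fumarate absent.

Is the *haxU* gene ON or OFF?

OFF

Xylulose is present, so ElnL is active.
Fumarate is absent, so JovC is active.
Fe²⁺ is absent, so FubH is active.
Citrulline is absent, so RudJ is active.
cAMP is present, so KulV is active.
Autoinducer-2 is present, so LomT is active.
With repressor ElnL bound, *haxU* is not transcribed.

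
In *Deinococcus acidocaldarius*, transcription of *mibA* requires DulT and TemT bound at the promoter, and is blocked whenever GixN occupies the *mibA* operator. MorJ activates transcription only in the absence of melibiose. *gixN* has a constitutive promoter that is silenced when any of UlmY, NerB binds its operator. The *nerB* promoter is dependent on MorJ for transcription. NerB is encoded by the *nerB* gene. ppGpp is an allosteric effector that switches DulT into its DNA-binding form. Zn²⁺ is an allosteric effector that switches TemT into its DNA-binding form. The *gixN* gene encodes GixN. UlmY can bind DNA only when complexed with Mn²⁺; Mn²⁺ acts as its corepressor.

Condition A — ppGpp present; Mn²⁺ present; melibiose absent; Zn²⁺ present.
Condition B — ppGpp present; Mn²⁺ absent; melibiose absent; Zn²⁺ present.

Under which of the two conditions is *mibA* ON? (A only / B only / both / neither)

both

Condition A:
ppGpp is present, so DulT is active.
Mn²⁺ is present, so UlmY is active.
Melibiose is absent, so MorJ is active.
No repressor is bound and MorJ is active, so *nerB* is transcribed.
So NerB is produced and active.
With repressor UlmY bound, *gixN* is not transcribed.
So GixN is not produced.
Zn²⁺ is present, so TemT is active.
No repressor is bound and DulT and TemT are active, so *mibA* is transcribed.
→ *mibA* is ON in A.
Condition B:
ppGpp is present, so DulT is active.
Mn²⁺ is absent, so UlmY is inactive.
Melibiose is absent, so MorJ is active.
No repressor is bound and MorJ is active, so *nerB* is transcribed.
So NerB is produced and active.
With repressor NerB bound, *gixN* is not transcribed.
So GixN is not produced.
Zn²⁺ is present, so TemT is active.
No repressor is bound and DulT and TemT are active, so *mibA* is transcribed.
→ *mibA* is ON in B.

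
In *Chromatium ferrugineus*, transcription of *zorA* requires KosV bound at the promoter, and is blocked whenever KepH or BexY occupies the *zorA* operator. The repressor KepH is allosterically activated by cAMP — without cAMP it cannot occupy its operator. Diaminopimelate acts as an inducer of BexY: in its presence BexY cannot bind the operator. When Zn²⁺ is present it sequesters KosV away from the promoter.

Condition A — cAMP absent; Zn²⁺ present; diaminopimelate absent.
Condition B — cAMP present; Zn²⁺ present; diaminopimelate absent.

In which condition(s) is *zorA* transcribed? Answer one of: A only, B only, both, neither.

Condition A:
cAMP is absent, so KepH is inactive.
Zn²⁺ is present, so KosV is inactive.
Diaminopimelate is absent, so BexY is active.
With repressor BexY bound, *zorA* is not transcribed.
→ *zorA* is OFF in A.
Condition B:
cAMP is present, so KepH is active.
Zn²⁺ is present, so KosV is inactive.
Diaminopimelate is absent, so BexY is active.
With repressor KepH bound, *zorA* is not transcribed.
→ *zorA* is OFF in B.

neither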